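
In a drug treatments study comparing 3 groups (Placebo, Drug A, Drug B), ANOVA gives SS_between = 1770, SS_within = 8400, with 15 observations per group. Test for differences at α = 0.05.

df_between = 2, df_within = 42. F = MS_between/MS_within = 885.0/200.0 = 4.425. F_crit ≈ 3.22. Reject H₀. At least one mean differs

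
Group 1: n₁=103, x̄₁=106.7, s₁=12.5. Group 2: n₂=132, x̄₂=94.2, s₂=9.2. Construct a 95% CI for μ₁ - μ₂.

Difference = 12.5. SE = √(12.5²/103 + 9.2²/132) = 1.469. CI = (9.62, 15.38)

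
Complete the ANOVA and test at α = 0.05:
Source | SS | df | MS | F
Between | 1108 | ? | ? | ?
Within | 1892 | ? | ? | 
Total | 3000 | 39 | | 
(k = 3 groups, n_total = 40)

df_between = 2, df_within = 37. MS_between = 554.0, MS_within = 51.14. F = 10.834, F_crit ≈ 3.252. Reject H₀.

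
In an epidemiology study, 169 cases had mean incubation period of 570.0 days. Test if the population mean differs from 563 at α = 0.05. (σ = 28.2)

z = (x̄ - μ₀)/(σ/√n) = (570.0 - 563)/(28.2/√169) = 3.227. Critical value: ±1.96. Since |3.227| > 1.96, Reject H₀.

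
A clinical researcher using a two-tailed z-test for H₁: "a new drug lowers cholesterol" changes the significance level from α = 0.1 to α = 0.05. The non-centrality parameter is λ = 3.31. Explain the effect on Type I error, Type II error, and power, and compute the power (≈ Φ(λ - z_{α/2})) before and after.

Decreasing α from 0.1 to 0.05:
• Type I error rate decreases (α is the Type I rate by definition).
• Critical value moves from z_{α/2} = 1.645 to 1.96, so power = Φ(λ - z_{α/2}) goes from Φ(3.31 - 1.645) = 0.952 to Φ(3.31 - 1.96) = 0.911.
• Type II error rate β = 1 - power therefore increases (0.048 → 0.089).
Appropriate when false positives are costly — here, approving an ineffective drug — patients take a useless medication and may skip effective alternatives.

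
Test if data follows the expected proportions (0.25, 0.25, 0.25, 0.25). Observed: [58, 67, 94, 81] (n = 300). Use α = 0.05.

Expected: [75.0, 75.0, 75.0, 75.0]. χ² = 10.0. df = 3, critical = 7.815. Reject H₀.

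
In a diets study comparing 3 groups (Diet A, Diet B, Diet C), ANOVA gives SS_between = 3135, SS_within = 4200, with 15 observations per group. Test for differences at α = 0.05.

df_between = 2, df_within = 42. F = MS_between/MS_within = 1567.5/100.0 = 15.675. F_crit ≈ 3.22. Reject H₀. At least one mean differs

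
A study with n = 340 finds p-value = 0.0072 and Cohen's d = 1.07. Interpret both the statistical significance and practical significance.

Statistically significant (p = 0.0072 < 0.05). Cohen's d = 1.07 indicates a large effect size. Both statistical and practical significance should be considered.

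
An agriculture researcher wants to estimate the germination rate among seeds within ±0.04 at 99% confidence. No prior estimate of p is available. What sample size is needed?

Conservative approach: use p = 0.5 (maximizes p(1-p) = 0.25). n = z²(0.25)/E² = 2.576²×0.25/0.04² = 1036.8 → n = 1037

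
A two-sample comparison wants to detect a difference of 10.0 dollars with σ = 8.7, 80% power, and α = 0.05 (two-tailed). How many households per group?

n per group = 2(z_α/2 + z_β)²σ²/d² = 2×(1.96 + 0.84)²×8.7²/10.0² = 11.9 → n = 12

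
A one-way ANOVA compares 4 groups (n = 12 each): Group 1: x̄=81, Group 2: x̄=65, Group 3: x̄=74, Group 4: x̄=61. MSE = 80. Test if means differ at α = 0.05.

Grand mean = 70.25. SS_between = 2913.0, MS_between = 971.0. F = 12.137, F_crit ≈ 2.816. Reject H₀.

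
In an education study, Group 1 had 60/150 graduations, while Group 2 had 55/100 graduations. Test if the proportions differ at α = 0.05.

p̂₁ = 0.4, p̂₂ = 0.55, pooled p̂ = 0.46. z = -2.331. Critical: ±1.96. Reject H₀.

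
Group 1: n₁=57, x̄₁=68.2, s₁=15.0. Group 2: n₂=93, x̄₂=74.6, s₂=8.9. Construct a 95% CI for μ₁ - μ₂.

Difference = -6.4. SE = √(15.0²/57 + 8.9²/93) = 2.191. CI = (-10.69, -2.11)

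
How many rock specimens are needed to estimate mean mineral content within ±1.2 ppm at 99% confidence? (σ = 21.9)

n = (z*σ/E)² = (2.576×21.9/1.2)² = 2210.1 → n = 2211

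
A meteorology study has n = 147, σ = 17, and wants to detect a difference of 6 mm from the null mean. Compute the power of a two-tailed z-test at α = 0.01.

SE = σ/√n = 17/√147 = 1.402. Non-centrality λ = d/SE = 6/1.402 = 4.279. Power ≈ Φ(λ - z_{α/2}) = Φ(4.279 - 2.576) = Φ(1.703) = 0.956.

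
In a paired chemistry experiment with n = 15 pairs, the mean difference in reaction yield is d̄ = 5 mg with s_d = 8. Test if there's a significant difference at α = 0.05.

t = d̄/(s_d/√n) = 5/(8/√15) = 2.421. df = 14, critical t = ±2.145. Reject H₀.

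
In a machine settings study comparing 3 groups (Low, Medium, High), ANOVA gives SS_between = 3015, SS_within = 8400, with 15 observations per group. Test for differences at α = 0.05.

df_between = 2, df_within = 42. F = MS_between/MS_within = 1507.5/200.0 = 7.537. F_crit ≈ 3.22. Reject H₀. At least one mean differs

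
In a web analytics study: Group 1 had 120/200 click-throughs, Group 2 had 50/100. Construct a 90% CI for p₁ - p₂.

p̂₁ = 0.6, p̂₂ = 0.5. Difference = 0.1. CI = (-0.0, 0.2)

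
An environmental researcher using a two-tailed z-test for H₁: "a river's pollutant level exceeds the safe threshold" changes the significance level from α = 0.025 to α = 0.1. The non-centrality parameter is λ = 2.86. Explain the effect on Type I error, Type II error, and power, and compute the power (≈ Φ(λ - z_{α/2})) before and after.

Increasing α from 0.025 to 0.1:
• Type I error rate increases (α is the Type I rate by definition).
• Critical value moves from z_{α/2} = 2.241 to 1.645, so power = Φ(λ - z_{α/2}) goes from Φ(2.86 - 2.241) = 0.732 to Φ(2.86 - 1.645) = 0.888.
• Type II error rate β = 1 - power therefore decreases (0.268 → 0.112).
Appropriate when false negatives are costly — here, allowing unsafe pollution to continue.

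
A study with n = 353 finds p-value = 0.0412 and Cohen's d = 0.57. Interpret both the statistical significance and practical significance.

Statistically significant (p = 0.0412 < 0.05). Cohen's d = 0.57 indicates a medium effect size. Both statistical and practical significance should be considered.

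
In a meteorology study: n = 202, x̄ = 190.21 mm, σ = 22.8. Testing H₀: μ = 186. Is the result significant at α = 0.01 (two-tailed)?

z = (190.21 - 186)/(22.8/√202) = 2.624. Since |z| > 2.576, significant at α = 0.01.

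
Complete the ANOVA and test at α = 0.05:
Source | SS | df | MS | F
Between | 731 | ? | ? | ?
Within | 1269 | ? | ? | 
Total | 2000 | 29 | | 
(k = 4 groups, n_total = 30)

df_between = 3, df_within = 26. MS_between = 243.67, MS_within = 48.81. F = 4.992, F_crit ≈ 2.975. Reject H₀.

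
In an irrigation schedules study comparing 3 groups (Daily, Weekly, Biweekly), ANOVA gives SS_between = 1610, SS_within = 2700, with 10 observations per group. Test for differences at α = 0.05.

df_between = 2, df_within = 27. F = MS_between/MS_within = 805.0/100.0 = 8.05. F_crit ≈ 3.354. Reject H₀. At least one mean differs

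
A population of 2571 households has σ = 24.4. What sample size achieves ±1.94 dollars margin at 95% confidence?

Without FPC: n₀ = (1.96×24.4/1.94)² = 607.699. With FPC: n = n₀N/(n₀+N-1) = 491.7 → n = 492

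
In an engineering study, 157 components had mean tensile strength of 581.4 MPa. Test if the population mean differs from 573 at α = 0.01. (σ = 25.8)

z = (x̄ - μ₀)/(σ/√n) = (581.4 - 573)/(25.8/√157) = 4.08. Critical value: ±2.576. Since |4.08| > 2.576, Reject H₀.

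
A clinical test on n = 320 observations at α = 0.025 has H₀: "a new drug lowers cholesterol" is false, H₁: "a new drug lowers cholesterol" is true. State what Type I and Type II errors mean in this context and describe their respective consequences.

Type I (false positive): concluding that a new drug lowers cholesterol when it is not — approving an ineffective drug — patients take a useless medication and may skip effective alternatives. Type II (false negative): failing to conclude that a new drug lowers cholesterol when it is — shelving an effective drug — patients miss out on a treatment that would have helped. Which is costlier depends on domain priorities and is a judgement call rather than a statistical fact.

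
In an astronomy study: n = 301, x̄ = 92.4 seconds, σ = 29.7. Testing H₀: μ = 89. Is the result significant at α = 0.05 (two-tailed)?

z = (92.4 - 89)/(29.7/√301) = 1.986. Since |z| > 1.96, significant at α = 0.05.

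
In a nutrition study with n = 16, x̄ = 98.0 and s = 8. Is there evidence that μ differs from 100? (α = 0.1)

t = (x̄ - μ₀)/(s/√n) = (98.0 - 100)/(8/√16) = -1.0. df = 15, critical t = ±1.753. Fail to reject H₀.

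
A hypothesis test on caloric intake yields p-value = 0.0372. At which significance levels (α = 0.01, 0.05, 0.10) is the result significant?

p = 0.0372. Significant at: α = 0.05, 0.1.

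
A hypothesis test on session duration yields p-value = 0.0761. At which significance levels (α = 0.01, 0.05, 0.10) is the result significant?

p = 0.0761. Significant at: α = 0.1.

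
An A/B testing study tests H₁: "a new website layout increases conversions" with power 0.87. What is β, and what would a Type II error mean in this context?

β = 1 - power = 1 - 0.87 = 0.13. A Type II error is failing to reject H₀ when H₀ is false (false negative) — here, failing to conclude that a new website layout increases conversions when in fact it is true. Consequence: discarding a layout that would have improved conversions — lost revenue.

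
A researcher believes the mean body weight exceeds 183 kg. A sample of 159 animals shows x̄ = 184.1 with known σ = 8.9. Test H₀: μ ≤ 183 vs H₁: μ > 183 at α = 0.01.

z = 1.558. Critical value: 2.33. Fail to reject H₀.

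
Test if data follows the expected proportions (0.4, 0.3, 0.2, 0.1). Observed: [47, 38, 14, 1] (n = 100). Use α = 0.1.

Expected: [40.0, 30.0, 20.0, 10.0]. χ² = 13.258. df = 3, critical = 6.251. Reject H₀.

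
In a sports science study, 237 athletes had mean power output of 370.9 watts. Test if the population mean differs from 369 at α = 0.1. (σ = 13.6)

z = (x̄ - μ₀)/(σ/√n) = (370.9 - 369)/(13.6/√237) = 2.151. Critical value: ±1.645. Since |2.151| > 1.645, Reject H₀.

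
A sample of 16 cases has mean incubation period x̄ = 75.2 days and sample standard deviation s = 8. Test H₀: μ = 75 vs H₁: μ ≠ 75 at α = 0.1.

t = (x̄ - μ₀)/(s/√n) = (75.2 - 75)/(8/√16) = 0.1. df = 15, critical t = ±1.753. Fail to reject H₀.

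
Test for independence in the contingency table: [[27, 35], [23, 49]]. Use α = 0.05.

χ² = 1.918. df = 1, critical = 3.841. Fail to reject H₀. No evidence of dependence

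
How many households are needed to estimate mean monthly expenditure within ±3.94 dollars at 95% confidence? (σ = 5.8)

n = (z*σ/E)² = (1.96×5.8/3.94)² = 8.3 → n = 9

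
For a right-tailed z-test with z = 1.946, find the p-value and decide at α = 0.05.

p = P(Z > 1.946) = 1 - Φ(1.946) ≈ 0.0258. Since p < 0.05, reject H₀ (significant) at α = 0.05.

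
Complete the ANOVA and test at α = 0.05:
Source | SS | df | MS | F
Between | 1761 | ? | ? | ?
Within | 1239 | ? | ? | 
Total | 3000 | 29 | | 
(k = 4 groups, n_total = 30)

df_between = 3, df_within = 26. MS_between = 587.0, MS_within = 47.65. F = 12.318, F_crit ≈ 2.975. Reject H₀.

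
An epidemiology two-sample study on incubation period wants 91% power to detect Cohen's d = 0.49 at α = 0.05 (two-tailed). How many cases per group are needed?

z_{α/2} = 1.96, z_β = Φ⁻¹(0.91) = 1.341. For small effect (d = 0.49): n per group = 2(z_{α/2} + z_β)²/d² = 2(1.96 + 1.341)²/0.49² = 90.8 → 91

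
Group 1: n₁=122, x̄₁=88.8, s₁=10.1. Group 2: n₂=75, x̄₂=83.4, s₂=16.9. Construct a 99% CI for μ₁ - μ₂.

Difference = 5.4. SE = √(10.1²/122 + 16.9²/75) = 2.155. CI = (-0.15, 10.95)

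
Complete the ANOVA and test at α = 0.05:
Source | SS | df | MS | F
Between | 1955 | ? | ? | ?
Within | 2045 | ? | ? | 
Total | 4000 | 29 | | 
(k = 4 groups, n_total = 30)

df_between = 3, df_within = 26. MS_between = 651.67, MS_within = 78.65. F = 8.285, F_crit ≈ 2.975. Reject H₀.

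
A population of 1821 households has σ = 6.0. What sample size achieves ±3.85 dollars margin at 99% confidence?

Without FPC: n₀ = (2.576×6.0/3.85)² = 16.117. With FPC: n = n₀N/(n₀+N-1) = 16.0 → n = 16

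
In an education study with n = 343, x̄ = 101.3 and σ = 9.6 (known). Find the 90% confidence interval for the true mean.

CI = x̄ ± z*(σ/√n) = 101.3 ± 1.645(9.6/√343) = 101.3 ± 0.85 = (100.45, 102.15)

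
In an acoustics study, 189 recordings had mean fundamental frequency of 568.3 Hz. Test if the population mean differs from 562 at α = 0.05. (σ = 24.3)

z = (x̄ - μ₀)/(σ/√n) = (568.3 - 562)/(24.3/√189) = 3.564. Critical value: ±1.96. Since |3.564| > 1.96, Reject H₀.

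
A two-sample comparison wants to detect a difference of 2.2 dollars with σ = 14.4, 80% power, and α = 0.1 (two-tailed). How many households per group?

n per group = 2(z_α/2 + z_β)²σ²/d² = 2×(1.645 + 0.84)²×14.4²/2.2² = 529.1 → n = 530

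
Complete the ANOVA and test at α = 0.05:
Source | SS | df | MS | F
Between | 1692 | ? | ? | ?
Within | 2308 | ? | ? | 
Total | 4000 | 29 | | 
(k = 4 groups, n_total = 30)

df_between = 3, df_within = 26. MS_between = 564.0, MS_within = 88.77. F = 6.354, F_crit ≈ 2.975. Reject H₀.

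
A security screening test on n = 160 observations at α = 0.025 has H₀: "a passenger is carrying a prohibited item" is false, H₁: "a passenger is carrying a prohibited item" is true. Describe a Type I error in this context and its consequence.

Type I error: rejecting H₀ when it is true — concluding that a passenger is carrying a prohibited item when in fact it is not. Consequence: detaining an innocent passenger — delay and inconvenience.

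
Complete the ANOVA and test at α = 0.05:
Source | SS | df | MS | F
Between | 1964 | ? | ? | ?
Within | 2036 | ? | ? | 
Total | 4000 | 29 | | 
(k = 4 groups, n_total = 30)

df_between = 3, df_within = 26. MS_between = 654.67, MS_within = 78.31. F = 8.36, F_crit ≈ 2.975. Reject H₀.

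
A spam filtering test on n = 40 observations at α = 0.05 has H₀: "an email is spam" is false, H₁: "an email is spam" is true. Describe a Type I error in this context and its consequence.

Type I error: rejecting H₀ when it is true — concluding that an email is spam when in fact it is not. Consequence: a legitimate email is sent to the spam folder and the user misses it.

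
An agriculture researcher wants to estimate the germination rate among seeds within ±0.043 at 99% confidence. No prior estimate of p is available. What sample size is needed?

Conservative approach: use p = 0.5 (maximizes p(1-p) = 0.25). n = z²(0.25)/E² = 2.576²×0.25/0.043² = 897.2 → n = 898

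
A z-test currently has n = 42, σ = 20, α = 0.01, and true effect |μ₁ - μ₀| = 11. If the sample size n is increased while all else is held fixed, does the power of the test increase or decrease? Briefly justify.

Power increases: a larger n shrinks the standard error σ/√n, moving the sampling distribution under H₁ further from the critical value.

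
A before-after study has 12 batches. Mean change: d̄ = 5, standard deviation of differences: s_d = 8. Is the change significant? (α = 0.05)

t = d̄/(s_d/√n) = 5/(8/√12) = 2.165. df = 11, critical t = ±2.201. Fail to reject H₀.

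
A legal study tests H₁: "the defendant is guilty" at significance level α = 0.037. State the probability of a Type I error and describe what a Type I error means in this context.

P(Type I error) = α = 0.037. A Type I error is rejecting H₀ when H₀ is actually true (false positive) — here, concluding that the defendant is guilty when in fact this is not the case. Consequence: convicting an innocent person.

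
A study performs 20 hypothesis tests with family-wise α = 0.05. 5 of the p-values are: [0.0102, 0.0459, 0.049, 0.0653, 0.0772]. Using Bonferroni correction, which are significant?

Bonferroni α = 0.05/20 = 0.0025. None of the given p-values are significant.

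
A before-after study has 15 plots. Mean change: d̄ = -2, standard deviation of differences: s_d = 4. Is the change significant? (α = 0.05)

t = d̄/(s_d/√n) = -2/(4/√15) = -1.936. df = 14, critical t = ±2.145. Fail to reject H₀.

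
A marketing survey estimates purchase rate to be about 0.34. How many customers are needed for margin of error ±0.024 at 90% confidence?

n = z²p(1-p)/E² = 1.645²×0.34×0.66/0.024² = 1054.2 → n = 1055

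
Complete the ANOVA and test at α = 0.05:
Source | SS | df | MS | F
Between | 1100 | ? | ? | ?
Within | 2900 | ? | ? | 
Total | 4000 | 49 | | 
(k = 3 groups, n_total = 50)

df_between = 2, df_within = 47. MS_between = 550.0, MS_within = 61.7. F = 8.914, F_crit ≈ 3.195. Reject H₀.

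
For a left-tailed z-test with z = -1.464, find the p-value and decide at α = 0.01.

p = P(Z < -1.464) = Φ(-1.464) ≈ 0.0716. Since p ≥ 0.01, fail to reject H₀ (not significant) at α = 0.01.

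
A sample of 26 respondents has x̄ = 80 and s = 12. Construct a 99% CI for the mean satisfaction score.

CI = x̄ ± t*(s/√n) = 80 ± 2.787(12/√26) = (73.44, 86.56)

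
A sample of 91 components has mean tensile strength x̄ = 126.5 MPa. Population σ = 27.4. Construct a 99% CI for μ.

CI = x̄ ± z*(σ/√n) = 126.5 ± 2.576(27.4/√91) = 126.5 ± 7.4 = (119.1, 133.9)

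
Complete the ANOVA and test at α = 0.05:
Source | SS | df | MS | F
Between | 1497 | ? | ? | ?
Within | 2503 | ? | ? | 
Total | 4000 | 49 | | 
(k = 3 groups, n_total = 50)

df_between = 2, df_within = 47. MS_between = 748.5, MS_within = 53.26. F = 14.055, F_crit ≈ 3.195. Reject H₀.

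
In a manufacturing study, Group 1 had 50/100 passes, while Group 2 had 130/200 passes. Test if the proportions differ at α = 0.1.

p̂₁ = 0.5, p̂₂ = 0.65, pooled p̂ = 0.6. z = -2.5. Critical: ±1.645. Reject H₀.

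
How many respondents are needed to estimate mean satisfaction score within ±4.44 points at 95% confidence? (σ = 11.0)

n = (z*σ/E)² = (1.96×11.0/4.44)² = 23.6 → n = 24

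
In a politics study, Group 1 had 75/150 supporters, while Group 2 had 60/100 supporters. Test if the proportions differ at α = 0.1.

p̂₁ = 0.5, p̂₂ = 0.6, pooled p̂ = 0.54. z = -1.554. Critical: ±1.645. Fail to reject H₀.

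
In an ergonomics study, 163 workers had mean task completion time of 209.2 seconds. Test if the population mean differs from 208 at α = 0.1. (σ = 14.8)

z = (x̄ - μ₀)/(σ/√n) = (209.2 - 208)/(14.8/√163) = 1.035. Critical value: ±1.645. Since |1.035| ≤ 1.645, Fail to reject H₀.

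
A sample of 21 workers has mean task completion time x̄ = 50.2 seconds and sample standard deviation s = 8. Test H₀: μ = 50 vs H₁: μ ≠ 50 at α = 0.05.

t = (x̄ - μ₀)/(s/√n) = (50.2 - 50)/(8/√21) = 0.115. df = 20, critical t = ±2.086. Fail to reject H₀.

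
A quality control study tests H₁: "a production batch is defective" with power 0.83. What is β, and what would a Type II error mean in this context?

β = 1 - power = 1 - 0.83 = 0.17. A Type II error is failing to reject H₀ when H₀ is false (false negative) — here, failing to conclude that a production batch is defective when in fact it is true. Consequence: shipping a defective batch — faulty products reach customers.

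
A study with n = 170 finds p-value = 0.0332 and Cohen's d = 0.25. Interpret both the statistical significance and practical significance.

Statistically significant (p = 0.0332 < 0.05). Cohen's d = 0.25 indicates a small effect size. Both statistical and practical significance should be considered.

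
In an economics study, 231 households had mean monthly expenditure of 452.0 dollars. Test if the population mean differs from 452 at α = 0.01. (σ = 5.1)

z = (x̄ - μ₀)/(σ/√n) = (452.0 - 452)/(5.1/√231) = 0.0. Critical value: ±2.576. Since |0.0| ≤ 2.576, Fail to reject H₀.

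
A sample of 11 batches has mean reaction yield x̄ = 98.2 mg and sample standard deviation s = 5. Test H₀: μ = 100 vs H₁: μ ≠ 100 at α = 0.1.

t = (x̄ - μ₀)/(s/√n) = (98.2 - 100)/(5/√11) = -1.194. df = 10, critical t = ±1.812. Fail to reject H₀.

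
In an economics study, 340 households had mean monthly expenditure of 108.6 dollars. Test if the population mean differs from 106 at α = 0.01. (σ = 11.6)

z = (x̄ - μ₀)/(σ/√n) = (108.6 - 106)/(11.6/√340) = 4.133. Critical value: ±2.576. Since |4.133| > 2.576, Reject H₀.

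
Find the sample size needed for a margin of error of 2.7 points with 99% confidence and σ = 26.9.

n = (z*σ/E)² = (2.576×26.9/2.7)² = 658.7 → n = 659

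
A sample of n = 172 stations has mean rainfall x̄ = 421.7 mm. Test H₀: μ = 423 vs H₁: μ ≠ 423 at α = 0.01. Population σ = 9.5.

z = (x̄ - μ₀)/(σ/√n) = (421.7 - 423)/(9.5/√172) = -1.795. Critical value: ±2.576. Since |-1.795| ≤ 2.576, Fail to reject H₀.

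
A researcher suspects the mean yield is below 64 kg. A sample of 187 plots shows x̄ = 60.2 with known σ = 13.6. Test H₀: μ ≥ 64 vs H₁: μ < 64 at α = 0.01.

z = -3.821. Critical value: -2.33. Reject H₀.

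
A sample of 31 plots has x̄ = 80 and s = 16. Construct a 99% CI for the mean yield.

CI = x̄ ± t*(s/√n) = 80 ± 2.75(16/√31) = (72.1, 87.9)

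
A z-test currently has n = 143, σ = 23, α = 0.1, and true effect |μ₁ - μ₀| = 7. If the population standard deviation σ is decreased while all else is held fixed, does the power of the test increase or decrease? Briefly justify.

Power increases: a smaller σ shrinks the standard error σ/√n, moving the sampling distribution under H₁ further from the critical value.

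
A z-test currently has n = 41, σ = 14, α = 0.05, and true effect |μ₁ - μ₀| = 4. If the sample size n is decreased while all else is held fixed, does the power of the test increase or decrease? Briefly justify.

Power decreases: a smaller n inflates the standard error σ/√n, pulling the sampling distribution under H₁ back toward the critical value.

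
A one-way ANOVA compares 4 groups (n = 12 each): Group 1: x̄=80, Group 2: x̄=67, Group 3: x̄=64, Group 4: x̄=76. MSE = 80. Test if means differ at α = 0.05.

Grand mean = 71.75. SS_between = 2025.0, MS_between = 675.0. F = 8.438, F_crit ≈ 2.816. Reject H₀.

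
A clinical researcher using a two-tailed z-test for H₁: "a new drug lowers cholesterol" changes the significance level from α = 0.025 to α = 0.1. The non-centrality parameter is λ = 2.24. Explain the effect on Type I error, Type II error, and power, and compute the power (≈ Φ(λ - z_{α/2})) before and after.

Increasing α from 0.025 to 0.1:
• Type I error rate increases (α is the Type I rate by definition).
• Critical value moves from z_{α/2} = 2.241 to 1.645, so power = Φ(λ - z_{α/2}) goes from Φ(2.24 - 2.241) = 0.5 to Φ(2.24 - 1.645) = 0.724.
• Type II error rate β = 1 - power therefore decreases (0.5 → 0.276).
Appropriate when false negatives are costly — here, shelving an effective drug — patients miss out on a treatment that would have helped.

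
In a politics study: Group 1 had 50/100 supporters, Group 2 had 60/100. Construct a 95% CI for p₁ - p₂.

p̂₁ = 0.5, p̂₂ = 0.6. Difference = -0.1. CI = (-0.237, 0.037)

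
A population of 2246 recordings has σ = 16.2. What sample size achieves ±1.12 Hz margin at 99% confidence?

Without FPC: n₀ = (2.576×16.2/1.12)² = 1388.308. With FPC: n = n₀N/(n₀+N-1) = 858.2 → n = 859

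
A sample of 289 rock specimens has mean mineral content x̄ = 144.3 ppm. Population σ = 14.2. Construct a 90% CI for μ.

CI = x̄ ± z*(σ/√n) = 144.3 ± 1.645(14.2/√289) = 144.3 ± 1.37 = (142.93, 145.67)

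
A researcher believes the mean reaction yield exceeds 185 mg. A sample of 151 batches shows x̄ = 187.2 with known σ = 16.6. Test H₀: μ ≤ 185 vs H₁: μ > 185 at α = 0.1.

z = 1.629. Critical value: 1.28. Reject H₀.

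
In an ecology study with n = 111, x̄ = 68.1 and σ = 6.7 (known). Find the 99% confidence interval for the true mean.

CI = x̄ ± z*(σ/√n) = 68.1 ± 2.576(6.7/√111) = 68.1 ± 1.64 = (66.46, 69.74)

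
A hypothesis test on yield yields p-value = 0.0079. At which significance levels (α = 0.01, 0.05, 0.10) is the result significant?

p = 0.0079. Significant at: α = 0.01, 0.05, 0.1.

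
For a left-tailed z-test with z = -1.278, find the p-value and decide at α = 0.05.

p = P(Z < -1.278) = Φ(-1.278) ≈ 0.1006. Since p ≥ 0.05, fail to reject H₀ (not significant) at α = 0.05.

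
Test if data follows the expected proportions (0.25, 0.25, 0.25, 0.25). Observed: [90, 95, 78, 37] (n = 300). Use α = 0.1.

Expected: [75.0, 75.0, 75.0, 75.0]. χ² = 27.707. df = 3, critical = 6.251. Reject H₀.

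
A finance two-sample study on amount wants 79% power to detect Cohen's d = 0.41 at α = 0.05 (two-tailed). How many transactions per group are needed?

z_{α/2} = 1.96, z_β = Φ⁻¹(0.79) = 0.806. For small effect (d = 0.41): n per group = 2(z_{α/2} + z_β)²/d² = 2(1.96 + 0.806)²/0.41² = 91.03 → 92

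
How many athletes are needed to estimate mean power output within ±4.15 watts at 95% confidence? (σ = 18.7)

n = (z*σ/E)² = (1.96×18.7/4.15)² = 78.001 → n = 79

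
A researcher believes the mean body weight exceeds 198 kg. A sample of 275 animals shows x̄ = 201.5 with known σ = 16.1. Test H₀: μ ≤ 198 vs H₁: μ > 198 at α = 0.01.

z = 3.605. Critical value: 2.33. Reject H₀.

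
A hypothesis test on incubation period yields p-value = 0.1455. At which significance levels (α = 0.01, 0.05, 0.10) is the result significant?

p = 0.1455. Not significant at any of the given levels.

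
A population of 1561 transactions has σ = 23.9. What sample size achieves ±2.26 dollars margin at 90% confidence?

Without FPC: n₀ = (1.645×23.9/2.26)² = 302.629. With FPC: n = n₀N/(n₀+N-1) = 253.6 → n = 254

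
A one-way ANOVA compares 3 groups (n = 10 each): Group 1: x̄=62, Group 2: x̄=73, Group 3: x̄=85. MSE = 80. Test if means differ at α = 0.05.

Grand mean = 73.33. SS_between = 2646.67, MS_between = 1323.33. F = 16.542, F_crit ≈ 3.354. Reject H₀.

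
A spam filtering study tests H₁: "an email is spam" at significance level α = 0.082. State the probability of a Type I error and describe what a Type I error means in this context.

P(Type I error) = α = 0.082. A Type I error is rejecting H₀ when H₀ is actually true (false positive) — here, concluding that an email is spam when in fact this is not the case. Consequence: a legitimate email is sent to the spam folder and the user misses it.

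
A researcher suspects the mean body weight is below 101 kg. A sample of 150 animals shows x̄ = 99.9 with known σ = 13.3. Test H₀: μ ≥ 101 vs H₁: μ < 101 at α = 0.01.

z = -1.013. Critical value: -2.33. Fail to reject H₀.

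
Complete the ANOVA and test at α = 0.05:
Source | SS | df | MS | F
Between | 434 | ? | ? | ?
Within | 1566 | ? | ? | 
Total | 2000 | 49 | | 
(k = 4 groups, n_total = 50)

df_between = 3, df_within = 46. MS_between = 144.67, MS_within = 34.04. F = 4.249, F_crit ≈ 2.807. Reject H₀.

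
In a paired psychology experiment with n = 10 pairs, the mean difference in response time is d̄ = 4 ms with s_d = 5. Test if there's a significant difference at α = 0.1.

t = d̄/(s_d/√n) = 4/(5/√10) = 2.53. df = 9, critical t = ±1.833. Reject H₀.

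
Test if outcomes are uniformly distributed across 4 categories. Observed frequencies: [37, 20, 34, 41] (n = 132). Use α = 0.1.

Expected = 33 each. χ² = Σ(O-E)²/E = 7.576. df = 3, critical value = 6.251. Reject H₀.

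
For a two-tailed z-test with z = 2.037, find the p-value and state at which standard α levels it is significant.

p = 2·P(Z > |2.037|) = 2·(1 - Φ(2.037)) ≈ 0.0417. Significant at α = 0.1; Significant at α = 0.05.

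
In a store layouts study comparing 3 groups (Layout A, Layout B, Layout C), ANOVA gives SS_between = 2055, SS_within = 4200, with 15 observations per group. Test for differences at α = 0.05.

df_between = 2, df_within = 42. F = MS_between/MS_within = 1027.5/100.0 = 10.275. F_crit ≈ 3.22. Reject H₀. At least one mean differs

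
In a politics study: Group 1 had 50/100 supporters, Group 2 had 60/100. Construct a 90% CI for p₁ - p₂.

p̂₁ = 0.5, p̂₂ = 0.6. Difference = -0.1. CI = (-0.215, 0.015)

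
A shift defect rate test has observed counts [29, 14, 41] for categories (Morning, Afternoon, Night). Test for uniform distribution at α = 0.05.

Expected = 28 each. χ² = Σ(O-E)²/E = 13.071. df = 2, critical value = 5.991. Reject H₀.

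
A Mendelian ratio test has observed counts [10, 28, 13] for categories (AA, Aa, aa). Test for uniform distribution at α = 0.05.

Expected = 17 each. χ² = Σ(O-E)²/E = 10.941. df = 2, critical value = 5.991. Reject H₀.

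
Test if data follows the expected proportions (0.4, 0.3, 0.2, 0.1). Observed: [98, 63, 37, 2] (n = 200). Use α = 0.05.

Expected: [80.0, 60.0, 40.0, 20.0]. χ² = 20.625. df = 3, critical = 7.815. Reject H₀.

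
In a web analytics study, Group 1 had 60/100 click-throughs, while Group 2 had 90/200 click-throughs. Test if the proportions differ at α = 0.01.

p̂₁ = 0.6, p̂₂ = 0.45, pooled p̂ = 0.5. z = 2.449. Critical: ±2.576. Fail to reject H₀.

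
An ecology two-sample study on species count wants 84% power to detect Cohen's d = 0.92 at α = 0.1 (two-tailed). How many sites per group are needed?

z_{α/2} = 1.645, z_β = Φ⁻¹(0.84) = 0.994. For large effect (d = 0.92): n per group = 2(z_{α/2} + z_β)²/d² = 2(1.645 + 0.994)²/0.92² = 16.5 → 17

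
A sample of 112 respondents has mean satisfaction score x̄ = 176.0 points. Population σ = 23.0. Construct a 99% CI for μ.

CI = x̄ ± z*(σ/√n) = 176.0 ± 2.576(23.0/√112) = 176.0 ± 5.6 = (170.4, 181.6)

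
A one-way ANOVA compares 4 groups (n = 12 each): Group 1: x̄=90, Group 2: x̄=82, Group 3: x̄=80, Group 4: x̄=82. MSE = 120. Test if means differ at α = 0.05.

Grand mean = 83.5. SS_between = 708.0, MS_between = 236.0. F = 1.967, F_crit ≈ 2.816. Fail to reject H₀.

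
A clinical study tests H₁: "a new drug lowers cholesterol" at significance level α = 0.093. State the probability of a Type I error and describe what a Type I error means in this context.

P(Type I error) = α = 0.093. A Type I error is rejecting H₀ when H₀ is actually true (false positive) — here, concluding that a new drug lowers cholesterol when in fact this is not the case. Consequence: approving an ineffective drug — patients take a useless medication and may skip effective alternatives.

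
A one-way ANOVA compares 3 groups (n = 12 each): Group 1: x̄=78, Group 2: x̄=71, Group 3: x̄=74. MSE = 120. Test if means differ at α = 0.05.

Grand mean = 74.33. SS_between = 296.0, MS_between = 148.0. F = 1.233, F_crit ≈ 3.285. Fail to reject H₀.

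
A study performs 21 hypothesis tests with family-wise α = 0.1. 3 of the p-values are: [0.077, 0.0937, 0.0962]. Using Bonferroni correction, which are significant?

Bonferroni α = 0.1/21 = 0.00476. None of the given p-values are significant.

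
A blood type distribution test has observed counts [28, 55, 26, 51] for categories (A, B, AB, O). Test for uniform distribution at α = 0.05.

Expected = 40 each. χ² = Σ(O-E)²/E = 17.15. df = 3, critical value = 7.815. Reject H₀.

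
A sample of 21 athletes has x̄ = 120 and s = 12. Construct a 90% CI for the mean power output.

CI = x̄ ± t*(s/√n) = 120 ± 1.725(12/√21) = (115.48, 124.52)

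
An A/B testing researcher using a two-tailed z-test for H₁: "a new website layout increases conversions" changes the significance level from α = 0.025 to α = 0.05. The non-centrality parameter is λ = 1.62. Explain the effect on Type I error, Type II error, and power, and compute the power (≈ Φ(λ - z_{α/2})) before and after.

Increasing α from 0.025 to 0.05:
• Type I error rate increases (α is the Type I rate by definition).
• Critical value moves from z_{α/2} = 2.241 to 1.96, so power = Φ(λ - z_{α/2}) goes from Φ(1.62 - 2.241) = 0.267 to Φ(1.62 - 1.96) = 0.367.
• Type II error rate β = 1 - power therefore decreases (0.733 → 0.633).
Appropriate when false negatives are costly — here, discarding a layout that would have improved conversions — lost revenue.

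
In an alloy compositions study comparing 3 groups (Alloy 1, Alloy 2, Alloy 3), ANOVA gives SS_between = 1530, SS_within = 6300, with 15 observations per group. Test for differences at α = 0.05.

df_between = 2, df_within = 42. F = MS_between/MS_within = 765.0/150.0 = 5.1. F_crit ≈ 3.22. Reject H₀. At least one mean differs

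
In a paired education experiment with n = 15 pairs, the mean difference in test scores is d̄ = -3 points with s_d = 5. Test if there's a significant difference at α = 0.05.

t = d̄/(s_d/√n) = -3/(5/√15) = -2.324. df = 14, critical t = ±2.145. Reject H₀.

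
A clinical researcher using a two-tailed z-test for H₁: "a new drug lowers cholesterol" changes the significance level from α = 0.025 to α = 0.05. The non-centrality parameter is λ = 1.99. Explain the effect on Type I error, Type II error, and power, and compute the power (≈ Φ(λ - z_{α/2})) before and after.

Increasing α from 0.025 to 0.05:
• Type I error rate increases (α is the Type I rate by definition).
• Critical value moves from z_{α/2} = 2.241 to 1.96, so power = Φ(λ - z_{α/2}) goes from Φ(1.99 - 2.241) = 0.401 to Φ(1.99 - 1.96) = 0.512.
• Type II error rate β = 1 - power therefore decreases (0.599 → 0.488).
Appropriate when false negatives are costly — here, shelving an effective drug — patients miss out on a treatment that would have helped.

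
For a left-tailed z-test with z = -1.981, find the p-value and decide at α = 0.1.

p = P(Z < -1.981) = Φ(-1.981) ≈ 0.0238. Since p < 0.1, reject H₀ (significant) at α = 0.1.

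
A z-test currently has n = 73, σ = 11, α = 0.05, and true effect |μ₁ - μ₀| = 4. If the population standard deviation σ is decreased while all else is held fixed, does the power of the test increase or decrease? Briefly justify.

Power increases: a smaller σ shrinks the standard error σ/√n, moving the sampling distribution under H₁ further from the critical value.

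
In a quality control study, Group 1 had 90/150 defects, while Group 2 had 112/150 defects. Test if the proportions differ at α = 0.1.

p̂₁ = 0.6, p̂₂ = 0.747, pooled p̂ = 0.673. z = -2.708. Critical: ±1.645. Reject H₀.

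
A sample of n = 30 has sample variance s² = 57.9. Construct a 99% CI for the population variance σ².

df = 29. χ²_{0.005} = 52.336, χ²_{0.995} = 13.121. CI for σ² = ((n-1)s²/χ²_{α/2}, (n-1)s²/χ²_{1-α/2}) = (29·57.9/52.336, 29·57.9/13.121) = (32.08, 127.97)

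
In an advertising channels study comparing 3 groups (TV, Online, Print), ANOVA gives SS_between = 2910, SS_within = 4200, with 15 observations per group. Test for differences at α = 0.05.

df_between = 2, df_within = 42. F = MS_between/MS_within = 1455.0/100.0 = 14.55. F_crit ≈ 3.22. Reject H₀. At least one mean differs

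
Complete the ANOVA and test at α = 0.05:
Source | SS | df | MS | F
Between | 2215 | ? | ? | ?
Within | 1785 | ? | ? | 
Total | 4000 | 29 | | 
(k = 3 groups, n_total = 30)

df_between = 2, df_within = 27. MS_between = 1107.5, MS_within = 66.11. F = 16.752, F_crit ≈ 3.354. Reject H₀.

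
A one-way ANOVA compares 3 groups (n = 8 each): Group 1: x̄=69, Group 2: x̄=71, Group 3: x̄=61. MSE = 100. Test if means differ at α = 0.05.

Grand mean = 67.0. SS_between = 448.0, MS_between = 224.0. F = 2.24, F_crit ≈ 3.467. Fail to reject H₀.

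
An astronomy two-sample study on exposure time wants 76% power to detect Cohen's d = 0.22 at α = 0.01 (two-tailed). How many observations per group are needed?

z_{α/2} = 2.576, z_β = Φ⁻¹(0.76) = 0.706. For small effect (d = 0.22): n per group = 2(z_{α/2} + z_β)²/d² = 2(2.576 + 0.706)²/0.22² = 445.1 → 446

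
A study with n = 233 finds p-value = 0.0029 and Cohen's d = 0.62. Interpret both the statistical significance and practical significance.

Statistically significant (p = 0.0029 < 0.05). Cohen's d = 0.62 indicates a medium effect size. Both statistical and practical significance should be considered.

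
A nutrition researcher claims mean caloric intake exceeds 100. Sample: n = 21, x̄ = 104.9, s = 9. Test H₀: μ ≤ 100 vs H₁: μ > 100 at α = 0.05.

t = (104.9 - 100)/(9/√21) = 2.495, df = 20. Critical t = 1.725. Reject H₀.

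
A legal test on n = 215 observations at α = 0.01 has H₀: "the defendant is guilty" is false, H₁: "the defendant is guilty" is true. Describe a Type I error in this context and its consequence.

Type I error: rejecting H₀ when it is true — concluding that the defendant is guilty when in fact it is not. Consequence: convicting an innocent person.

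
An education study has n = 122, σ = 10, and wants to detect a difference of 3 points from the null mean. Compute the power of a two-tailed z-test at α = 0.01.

SE = σ/√n = 10/√122 = 0.905. Non-centrality λ = d/SE = 3/0.905 = 3.314. Power ≈ Φ(λ - z_{α/2}) = Φ(3.314 - 2.576) = Φ(0.738) = 0.77.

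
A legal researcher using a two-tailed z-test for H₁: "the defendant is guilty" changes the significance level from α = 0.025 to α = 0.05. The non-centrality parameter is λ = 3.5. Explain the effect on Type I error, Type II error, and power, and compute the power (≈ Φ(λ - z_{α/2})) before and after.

Increasing α from 0.025 to 0.05:
• Type I error rate increases (α is the Type I rate by definition).
• Critical value moves from z_{α/2} = 2.241 to 1.96, so power = Φ(λ - z_{α/2}) goes from Φ(3.5 - 2.241) = 0.896 to Φ(3.5 - 1.96) = 0.938.
• Type II error rate β = 1 - power therefore decreases (0.104 → 0.062).
Appropriate when false negatives are costly — here, acquitting a guilty person.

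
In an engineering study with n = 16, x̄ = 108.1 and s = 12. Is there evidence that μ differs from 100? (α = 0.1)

t = (x̄ - μ₀)/(s/√n) = (108.1 - 100)/(12/√16) = 2.7. df = 15, critical t = ±1.753. Reject H₀.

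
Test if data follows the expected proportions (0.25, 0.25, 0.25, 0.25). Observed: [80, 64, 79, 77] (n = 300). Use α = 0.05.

Expected: [75.0, 75.0, 75.0, 75.0]. χ² = 2.213. df = 3, critical = 7.815. Fail to reject H₀.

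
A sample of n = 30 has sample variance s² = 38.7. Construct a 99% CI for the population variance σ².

df = 29. χ²_{0.005} = 52.336, χ²_{0.995} = 13.121. CI for σ² = ((n-1)s²/χ²_{α/2}, (n-1)s²/χ²_{1-α/2}) = (29·38.7/52.336, 29·38.7/13.121) = (21.44, 85.53)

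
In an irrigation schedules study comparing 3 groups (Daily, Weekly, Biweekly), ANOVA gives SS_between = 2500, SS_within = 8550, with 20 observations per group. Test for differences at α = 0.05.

df_between = 2, df_within = 57. F = MS_between/MS_within = 1250.0/150.0 = 8.333. F_crit ≈ 3.159. Reject H₀. At least one mean differs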